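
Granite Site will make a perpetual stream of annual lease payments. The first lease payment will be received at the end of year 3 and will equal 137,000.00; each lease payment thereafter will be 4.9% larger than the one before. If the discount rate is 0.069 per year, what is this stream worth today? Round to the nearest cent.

Value at end of year 2: C₁ / (r − g) = 137,000.00 / (0.069 − 0.049) = 6,850,000.0000
Discount to today: PV = 6,850,000.0000 / (1 + 0.069)^2 = 6,850,000.0000 / 1.142761 = 5,994,254.27

5994254.27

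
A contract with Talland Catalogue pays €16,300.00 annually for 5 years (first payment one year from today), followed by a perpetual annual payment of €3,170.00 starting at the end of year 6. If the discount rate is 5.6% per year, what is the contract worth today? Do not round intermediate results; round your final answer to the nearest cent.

PV of 5-year annuity: €16,300.00 × [1 − (1+0.056)^−5] / 0.056 = 69415.17608
Perpetuity value at year 5: €3,170.00 / 0.056 = 56607.14286
PV of perpetuity: 56607.14286 / (1+0.056)^5 = 43107.38162
Total PV = 69415.17608 + 43107.38162 = 112522.55770

€112522.56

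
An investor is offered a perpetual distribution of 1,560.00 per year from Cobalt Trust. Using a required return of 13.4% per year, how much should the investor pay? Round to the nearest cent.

11641.79

Level perpetuity: PV = C / r = 1,560.00 / 0.134 = 11,641.79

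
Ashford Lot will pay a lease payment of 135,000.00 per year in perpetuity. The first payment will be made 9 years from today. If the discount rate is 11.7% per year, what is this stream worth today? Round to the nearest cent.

476126.68

Value at end of year 8: C / r = 135,000.00 / 0.117 = 1,153,846.1538
Discount to today: PV = 1,153,846.1538 / (1 + 0.117)^8 = 1,153,846.1538 / 2.423402 = 476,126.68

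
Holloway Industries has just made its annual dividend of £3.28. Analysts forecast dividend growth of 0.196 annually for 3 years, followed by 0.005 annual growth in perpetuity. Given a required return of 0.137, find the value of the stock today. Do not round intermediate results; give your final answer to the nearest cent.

D_1 = 3.92288
D_2 = 4.69176
D_3 = 5.61135
Terminal value at year 3: TV = D_3×(1+g_2)/(r−g_2) = 5.63941/0.132 = 42.72278
P_0 = D_1/(1+r)^1 + D_2/(1+r)^2 + D_3/(1+r)^3 + TV/(1+r)^3
    = 3.45020 + 3.62924 + 3.81756 + 29.06552 = 39.96252

£39.96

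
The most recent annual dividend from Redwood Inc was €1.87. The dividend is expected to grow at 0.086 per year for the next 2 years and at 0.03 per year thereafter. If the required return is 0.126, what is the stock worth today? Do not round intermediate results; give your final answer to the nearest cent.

€22.21

D_1 = 2.03082
D_2 = 2.20547
Terminal value at year 2: TV = D_2×(1+g_2)/(r−g_2) = 2.27163/0.096 = 23.66286
P_0 = D_1/(1+r)^1 + D_2/(1+r)^2 + TV/(1+r)^2
    = 1.80357 + 1.73950 + 18.66339 = 22.20646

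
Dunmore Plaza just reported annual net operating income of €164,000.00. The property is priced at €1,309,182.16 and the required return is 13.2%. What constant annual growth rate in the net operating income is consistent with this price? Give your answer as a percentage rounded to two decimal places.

0.60%

P = D₀(1+g)/(r−g) ⇒ P(r−g) = D₀(1+g) ⇒ g(P+D₀) = P·r − D₀
g = (P·r − D₀)/(P + D₀) = (€1,309,182.16×0.132 − €164,000.00) / (€1,309,182.16 + €164,000.00) = 0.005982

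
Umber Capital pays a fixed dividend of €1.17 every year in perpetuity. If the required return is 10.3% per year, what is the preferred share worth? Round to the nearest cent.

€11.36

Level perpetuity: PV = C / r = €1.17 / 0.103 = €11.36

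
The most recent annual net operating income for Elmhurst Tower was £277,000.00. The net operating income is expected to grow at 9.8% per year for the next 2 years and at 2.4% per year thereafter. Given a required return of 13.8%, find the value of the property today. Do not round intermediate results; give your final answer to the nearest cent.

£2841434.28

D_1 = 304146.00000
D_2 = 333952.30800
Terminal value at year 2: TV = D_2×(1+g_2)/(r−g_2) = 341967.16339/0.114 = 2999711.95958
P_0 = D_1/(1+r)^1 + D_2/(1+r)^2 + TV/(1+r)^2
    = 267263.62039 + 257869.46853 + 2316301.19099 = 2841434.27990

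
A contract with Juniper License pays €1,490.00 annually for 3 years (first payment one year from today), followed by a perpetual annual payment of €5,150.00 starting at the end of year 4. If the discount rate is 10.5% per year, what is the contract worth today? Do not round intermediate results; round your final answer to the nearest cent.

€40025.27

PV of 3-year annuity: €1,490.00 × [1 − (1+0.105)^−3] / 0.105 = 3673.03396
Perpetuity value at year 3: €5,150.00 / 0.105 = 49047.61905
PV of perpetuity: 49047.61905 / (1+0.105)^3 = 36352.23322
Total PV = 3673.03396 + 36352.23322 = 40025.26718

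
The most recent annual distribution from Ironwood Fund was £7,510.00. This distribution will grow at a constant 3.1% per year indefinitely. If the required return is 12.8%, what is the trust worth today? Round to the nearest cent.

£79822.78

D₁ = D₀ × (1 + g) = £7,510.00 × 1.031 = £7,742.8100
Growing perpetuity: P = D₁ / (r − g) = £7,742.8100 / (0.128 − 0.031) = £79,822.78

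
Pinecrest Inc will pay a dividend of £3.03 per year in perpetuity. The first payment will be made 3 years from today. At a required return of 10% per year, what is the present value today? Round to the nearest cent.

£25.04

Value at end of year 2: C / r = £3.03 / 0.1 = £30.3000
Discount to today: PV = £30.3000 / (1 + 0.1)^2 = £30.3000 / 1.210000 = £25.04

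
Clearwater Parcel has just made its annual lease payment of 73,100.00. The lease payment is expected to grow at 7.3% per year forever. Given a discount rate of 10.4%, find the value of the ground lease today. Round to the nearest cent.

D₁ = D₀ × (1 + g) = 73,100.00 × 1.073 = 78,436.3000
Growing perpetuity: P = D₁ / (r − g) = 78,436.3000 / (0.104 − 0.073) = 2,530,203.23

2530203.23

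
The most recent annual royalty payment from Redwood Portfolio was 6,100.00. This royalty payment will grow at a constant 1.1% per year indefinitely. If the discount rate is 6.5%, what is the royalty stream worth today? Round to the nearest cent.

D₁ = D₀ × (1 + g) = 6,100.00 × 1.011 = 6,167.1000
Growing perpetuity: P = D₁ / (r − g) = 6,167.1000 / (0.065 − 0.011) = 114,205.56

114205.56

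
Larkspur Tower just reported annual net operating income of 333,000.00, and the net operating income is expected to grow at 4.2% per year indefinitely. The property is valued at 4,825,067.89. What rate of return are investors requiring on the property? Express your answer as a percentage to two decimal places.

11.39%

D₁ = 333,000.00 × 1.042 = 346,986.0000
P = D₁/(r − g) ⇒ r = D₁/P + g = 346,986.0000/4,825,067.89 + 0.042 = 0.071913 + 0.042 = 0.113913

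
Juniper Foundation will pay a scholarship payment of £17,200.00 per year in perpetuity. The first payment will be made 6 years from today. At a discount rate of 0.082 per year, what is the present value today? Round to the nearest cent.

£141441.97

Value at end of year 5: C / r = £17,200.00 / 0.082 = £209,756.0976
Discount to today: PV = £209,756.0976 / (1 + 0.082)^5 = £209,756.0976 / 1.482983 = £141,441.97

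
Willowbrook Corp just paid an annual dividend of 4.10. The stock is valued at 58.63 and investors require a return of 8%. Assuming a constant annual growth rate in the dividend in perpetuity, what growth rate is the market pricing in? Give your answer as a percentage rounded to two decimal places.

P = D₀(1+g)/(r−g) ⇒ P(r−g) = D₀(1+g) ⇒ g(P+D₀) = P·r − D₀
g = (P·r − D₀)/(P + D₀) = (58.63×0.08 − 4.10) / (58.63 + 4.10) = 0.009412

0.94%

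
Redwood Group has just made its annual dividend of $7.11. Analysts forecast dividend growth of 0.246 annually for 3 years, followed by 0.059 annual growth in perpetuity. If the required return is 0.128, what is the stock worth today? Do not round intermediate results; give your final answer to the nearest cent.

$173.19

D_1 = 8.85906
D_2 = 11.03839
D_3 = 13.75383
Terminal value at year 3: TV = D_3×(1+g_2)/(r−g_2) = 14.56531/0.069 = 211.09143
P_0 = D_1/(1+r)^1 + D_2/(1+r)^2 + D_3/(1+r)^3 + TV/(1+r)^3
    = 7.85378 + 8.67536 + 9.58289 + 147.07650 = 173.18853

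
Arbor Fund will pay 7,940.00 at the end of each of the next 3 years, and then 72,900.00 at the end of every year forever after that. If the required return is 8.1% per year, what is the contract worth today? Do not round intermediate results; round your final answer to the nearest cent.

PV of 3-year annuity: 7,940.00 × [1 − (1+0.081)^−3] / 0.081 = 20425.28450
Perpetuity value at year 3: 72,900.00 / 0.081 = 900000.00000
PV of perpetuity: 900000.00000 / (1+0.081)^3 = 712468.10580
Total PV = 20425.28450 + 712468.10580 = 732893.39030

732893.39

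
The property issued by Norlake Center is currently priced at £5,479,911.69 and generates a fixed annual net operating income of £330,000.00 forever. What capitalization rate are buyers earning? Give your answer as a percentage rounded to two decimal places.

6.02%

P = C/r ⇒ r = C/P = £330,000.00/£5,479,911.69 = 0.060220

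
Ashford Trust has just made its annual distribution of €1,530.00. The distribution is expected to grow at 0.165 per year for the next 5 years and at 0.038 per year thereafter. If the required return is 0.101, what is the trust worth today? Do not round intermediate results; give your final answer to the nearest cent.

D_1 = 1782.45000
D_2 = 2076.55425
D_3 = 2419.18570
D_4 = 2818.35134
D_5 = 3283.37931
Terminal value at year 5: TV = D_5×(1+g_2)/(r−g_2) = 3408.14773/0.063 = 54097.58297
P_0 = D_1/(1+r)^1 + D_2/(1+r)^2 + D_3/(1+r)^3 + D_4/(1+r)^4 + D_5/(1+r)^5 + TV/(1+r)^5
    = 1618.93733 + 1713.04450 + 1812.62201 + 1917.98787 + 2029.47854 + 33438.07494 = 42530.14519

€42530.15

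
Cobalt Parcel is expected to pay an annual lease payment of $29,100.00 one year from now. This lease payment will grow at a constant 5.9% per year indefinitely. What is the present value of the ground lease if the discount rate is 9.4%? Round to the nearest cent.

Growing perpetuity: P = D₁ / (r − g) = $29,100.0000 / (0.094 − 0.059) = $831,428.57

$831428.57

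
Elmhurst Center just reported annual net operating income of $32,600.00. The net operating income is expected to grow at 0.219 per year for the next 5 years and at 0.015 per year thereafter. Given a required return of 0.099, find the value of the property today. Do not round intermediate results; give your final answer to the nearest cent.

D_1 = 39739.40000
D_2 = 48442.32860
D_3 = 59051.19856
D_4 = 71983.41105
D_5 = 87747.77807
Terminal value at year 5: TV = D_5×(1+g_2)/(r−g_2) = 89063.99474/0.084 = 1060285.65166
P_0 = D_1/(1+r)^1 + D_2/(1+r)^2 + D_3/(1+r)^3 + D_4/(1+r)^4 + D_5/(1+r)^5 + TV/(1+r)^5
    = 36159.59964 + 40107.87257 + 44487.25811 + 49344.82952 + 54732.79998 + 661354.66645 = 886187.02627

$886187.03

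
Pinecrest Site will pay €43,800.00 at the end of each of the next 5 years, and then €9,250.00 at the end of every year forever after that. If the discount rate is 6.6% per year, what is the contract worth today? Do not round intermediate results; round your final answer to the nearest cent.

€283343.57

PV of 5-year annuity: €43,800.00 × [1 − (1+0.066)^−5] / 0.066 = 181528.57081
Perpetuity value at year 5: €9,250.00 / 0.066 = 140151.51515
PV of perpetuity: 140151.51515 / (1+0.066)^5 = 101815.00191
Total PV = 181528.57081 + 101815.00191 = 283343.57272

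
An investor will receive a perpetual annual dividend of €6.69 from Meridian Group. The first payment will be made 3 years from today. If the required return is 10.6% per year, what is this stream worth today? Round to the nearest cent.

€51.60

Value at end of year 2: C / r = €6.69 / 0.106 = €63.1132
Discount to today: PV = €63.1132 / (1 + 0.106)^2 = €63.1132 / 1.223236 = €51.60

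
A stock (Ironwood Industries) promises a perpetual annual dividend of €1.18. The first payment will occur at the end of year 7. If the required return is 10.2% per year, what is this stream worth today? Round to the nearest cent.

€6.46

Value at end of year 6: C / r = €1.18 / 0.102 = €11.5686
Discount to today: PV = €11.5686 / (1 + 0.102)^6 = €11.5686 / 1.790975 = €6.46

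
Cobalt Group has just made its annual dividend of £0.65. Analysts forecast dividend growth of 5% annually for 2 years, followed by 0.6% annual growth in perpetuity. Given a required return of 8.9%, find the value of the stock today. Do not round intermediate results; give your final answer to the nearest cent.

D_1 = 0.68250
D_2 = 0.71662
Terminal value at year 2: TV = D_2×(1+g_2)/(r−g_2) = 0.72092/0.083 = 8.68584
P_0 = D_1/(1+r)^1 + D_2/(1+r)^2 + TV/(1+r)^2
    = 0.62672 + 0.60428 + 7.32413 = 8.55513

£8.56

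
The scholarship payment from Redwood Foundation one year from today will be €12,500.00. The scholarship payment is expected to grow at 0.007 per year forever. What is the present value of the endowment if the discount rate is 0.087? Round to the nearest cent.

€156250.00

Growing perpetuity: P = D₁ / (r − g) = €12,500.0000 / (0.087 − 0.007) = €156,250.00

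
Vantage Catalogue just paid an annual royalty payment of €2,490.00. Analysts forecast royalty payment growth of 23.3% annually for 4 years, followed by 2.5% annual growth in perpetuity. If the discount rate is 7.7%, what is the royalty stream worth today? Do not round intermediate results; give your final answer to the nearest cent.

€98443.91

D_1 = 3070.17000
D_2 = 3785.51961
D_3 = 4667.54568
D_4 = 5755.08382
Terminal value at year 4: TV = D_4×(1+g_2)/(r−g_2) = 5898.96092/0.052 = 113441.55611
P_0 = D_1/(1+r)^1 + D_2/(1+r)^2 + D_3/(1+r)^3 + D_4/(1+r)^4 + TV/(1+r)^4
    = 2850.66852 + 3263.57873 + 3736.29765 + 4277.48840 + 84315.87708 = 98443.91038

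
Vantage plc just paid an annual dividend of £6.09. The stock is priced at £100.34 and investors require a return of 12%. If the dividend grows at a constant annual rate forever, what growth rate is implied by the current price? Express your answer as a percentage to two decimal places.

P = D₀(1+g)/(r−g) ⇒ P(r−g) = D₀(1+g) ⇒ g(P+D₀) = P·r − D₀
g = (P·r − D₀)/(P + D₀) = (£100.34×0.12 − £6.09) / (£100.34 + £6.09) = 0.055913

5.59%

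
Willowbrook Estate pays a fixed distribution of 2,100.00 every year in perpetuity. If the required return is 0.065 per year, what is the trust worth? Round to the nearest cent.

Level perpetuity: PV = C / r = 2,100.00 / 0.065 = 32,307.69

32307.69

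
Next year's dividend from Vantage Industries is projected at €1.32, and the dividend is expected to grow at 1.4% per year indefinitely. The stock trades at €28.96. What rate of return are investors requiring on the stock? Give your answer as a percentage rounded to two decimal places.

P = D₁/(r − g) ⇒ r = D₁/P + g = €1.3200/€28.96 + 0.014 = 0.045580 + 0.014 = 0.059580

5.96%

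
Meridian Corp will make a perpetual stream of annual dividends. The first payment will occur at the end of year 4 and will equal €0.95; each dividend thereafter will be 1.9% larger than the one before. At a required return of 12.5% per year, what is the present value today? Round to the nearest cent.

€6.29

Value at end of year 3: C₁ / (r − g) = €0.95 / (0.125 − 0.019) = €8.9623
Discount to today: PV = €8.9623 / (1 + 0.125)^3 = €8.9623 / 1.423828 = €6.29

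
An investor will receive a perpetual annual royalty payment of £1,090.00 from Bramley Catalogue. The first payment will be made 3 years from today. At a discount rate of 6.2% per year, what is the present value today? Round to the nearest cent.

£15587.83

Value at end of year 2: C / r = £1,090.00 / 0.062 = £17,580.6452
Discount to today: PV = £17,580.6452 / (1 + 0.062)^2 = £17,580.6452 / 1.127844 = £15,587.83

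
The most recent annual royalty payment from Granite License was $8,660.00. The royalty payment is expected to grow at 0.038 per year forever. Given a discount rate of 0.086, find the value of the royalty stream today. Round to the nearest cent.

D₁ = D₀ × (1 + g) = $8,660.00 × 1.038 = $8,989.0800
Growing perpetuity: P = D₁ / (r − g) = $8,989.0800 / (0.086 − 0.038) = $187,272.50

$187272.50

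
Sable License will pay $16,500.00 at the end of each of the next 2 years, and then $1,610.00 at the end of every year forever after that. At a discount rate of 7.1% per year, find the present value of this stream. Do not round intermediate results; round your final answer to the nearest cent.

PV of 2-year annuity: $16,500.00 × [1 − (1+0.071)^−2] / 0.071 = 29791.00137
Perpetuity value at year 2: $1,610.00 / 0.071 = 22676.05634
PV of perpetuity: 22676.05634 / (1+0.071)^2 = 19769.17681
Total PV = 29791.00137 + 19769.17681 = 49560.17818

$49560.18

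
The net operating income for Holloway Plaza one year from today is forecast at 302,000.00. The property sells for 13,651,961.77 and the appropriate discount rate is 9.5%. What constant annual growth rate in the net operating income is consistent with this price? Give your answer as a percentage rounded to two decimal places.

7.29%

P = D₁/(r−g) ⇒ g = r − D₁/P = 0.095 − 302,000.00/13,651,961.77 = 0.072879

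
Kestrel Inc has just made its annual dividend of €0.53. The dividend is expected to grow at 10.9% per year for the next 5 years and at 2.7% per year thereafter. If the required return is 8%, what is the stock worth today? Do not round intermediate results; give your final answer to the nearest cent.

€14.60

D_1 = 0.58777
D_2 = 0.65184
D_3 = 0.72289
D_4 = 0.80168
D_5 = 0.88907
Terminal value at year 5: TV = D_5×(1+g_2)/(r−g_2) = 0.91307/0.053 = 17.22773
P_0 = D_1/(1+r)^1 + D_2/(1+r)^2 + D_3/(1+r)^3 + D_4/(1+r)^4 + D_5/(1+r)^5 + TV/(1+r)^5
    = 0.54423 + 0.55885 + 0.57385 + 0.58926 + 0.60508 + 11.72491 = 14.59618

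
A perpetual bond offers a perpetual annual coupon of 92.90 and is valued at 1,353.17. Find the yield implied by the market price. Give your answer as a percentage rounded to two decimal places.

6.87%

P = C/r ⇒ r = C/P = 92.90/1,353.17 = 0.068654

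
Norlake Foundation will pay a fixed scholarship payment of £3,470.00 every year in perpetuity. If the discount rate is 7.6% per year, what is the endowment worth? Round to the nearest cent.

£45657.89

Level perpetuity: PV = C / r = £3,470.00 / 0.076 = £45,657.89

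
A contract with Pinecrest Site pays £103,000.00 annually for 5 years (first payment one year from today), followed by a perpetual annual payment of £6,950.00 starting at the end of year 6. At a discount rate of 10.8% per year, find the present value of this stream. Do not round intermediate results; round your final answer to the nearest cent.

£421136.02

PV of 5-year annuity: £103,000.00 × [1 − (1+0.108)^−5] / 0.108 = 382600.40685
Perpetuity value at year 5: £6,950.00 / 0.108 = 64351.85185
PV of perpetuity: 64351.85185 / (1+0.108)^5 = 38535.61081
Total PV = 382600.40685 + 38535.61081 = 421136.01766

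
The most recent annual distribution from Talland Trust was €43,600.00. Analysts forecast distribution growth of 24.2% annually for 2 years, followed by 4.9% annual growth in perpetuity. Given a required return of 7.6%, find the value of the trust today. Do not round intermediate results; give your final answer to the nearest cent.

D_1 = 54151.20000
D_2 = 67255.79040
Terminal value at year 2: TV = D_2×(1+g_2)/(r−g_2) = 70551.32413/0.027 = 2613012.00480
P_0 = D_1/(1+r)^1 + D_2/(1+r)^2 + TV/(1+r)^2
    = 50326.39405 + 58090.50317 + 2256923.62322 = 2365340.52045

€2365340.52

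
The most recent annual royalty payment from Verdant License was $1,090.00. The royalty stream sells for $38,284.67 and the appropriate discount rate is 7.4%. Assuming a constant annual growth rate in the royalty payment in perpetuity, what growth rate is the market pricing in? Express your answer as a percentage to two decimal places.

P = D₀(1+g)/(r−g) ⇒ P(r−g) = D₀(1+g) ⇒ g(P+D₀) = P·r − D₀
g = (P·r − D₀)/(P + D₀) = ($38,284.67×0.074 − $1,090.00) / ($38,284.67 + $1,090.00) = 0.044269

4.43%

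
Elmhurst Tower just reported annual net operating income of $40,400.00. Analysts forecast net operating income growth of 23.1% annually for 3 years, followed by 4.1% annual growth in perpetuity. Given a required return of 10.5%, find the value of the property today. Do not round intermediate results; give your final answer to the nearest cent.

$1059531.59

D_1 = 49732.40000
D_2 = 61220.58440
D_3 = 75362.53940
Terminal value at year 3: TV = D_3×(1+g_2)/(r−g_2) = 78452.40351/0.064 = 1225818.80487
P_0 = D_1/(1+r)^1 + D_2/(1+r)^2 + D_3/(1+r)^3 + TV/(1+r)^3
    = 45006.69683 + 50138.68217 + 55855.85317 + 908530.36175 = 1059531.59392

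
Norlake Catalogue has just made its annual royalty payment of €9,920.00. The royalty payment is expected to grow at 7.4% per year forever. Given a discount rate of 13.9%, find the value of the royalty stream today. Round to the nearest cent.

€163908.92

D₁ = D₀ × (1 + g) = €9,920.00 × 1.074 = €10,654.0800
Growing perpetuity: P = D₁ / (r − g) = €10,654.0800 / (0.139 − 0.074) = €163,908.92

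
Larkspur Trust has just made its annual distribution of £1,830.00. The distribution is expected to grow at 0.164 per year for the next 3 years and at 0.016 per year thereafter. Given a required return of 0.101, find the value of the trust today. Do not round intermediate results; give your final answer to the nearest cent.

£31990.35

D_1 = 2130.12000
D_2 = 2479.45968
D_3 = 2886.09107
Terminal value at year 3: TV = D_3×(1+g_2)/(r−g_2) = 2932.26852/0.085 = 34497.27676
P_0 = D_1/(1+r)^1 + D_2/(1+r)^2 + D_3/(1+r)^3 + TV/(1+r)^3
    = 1934.71390 + 2045.41960 + 2162.45995 + 25847.75663 = 31990.35008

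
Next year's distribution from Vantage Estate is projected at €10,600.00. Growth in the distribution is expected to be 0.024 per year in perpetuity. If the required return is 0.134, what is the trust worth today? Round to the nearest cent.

€96363.64

Growing perpetuity: P = D₁ / (r − g) = €10,600.0000 / (0.134 − 0.024) = €96,363.64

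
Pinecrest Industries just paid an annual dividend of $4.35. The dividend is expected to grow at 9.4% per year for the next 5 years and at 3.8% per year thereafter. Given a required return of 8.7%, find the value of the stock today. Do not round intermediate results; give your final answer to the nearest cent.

$117.33

D_1 = 4.75890
D_2 = 5.20624
D_3 = 5.69562
D_4 = 6.23101
D_5 = 6.81673
Terminal value at year 5: TV = D_5×(1+g_2)/(r−g_2) = 7.07576/0.049 = 144.40331
P_0 = D_1/(1+r)^1 + D_2/(1+r)^2 + D_3/(1+r)^3 + D_4/(1+r)^4 + D_5/(1+r)^5 + TV/(1+r)^5
    = 4.37801 + 4.40621 + 4.43458 + 4.46314 + 4.49188 + 95.15452 = 117.32834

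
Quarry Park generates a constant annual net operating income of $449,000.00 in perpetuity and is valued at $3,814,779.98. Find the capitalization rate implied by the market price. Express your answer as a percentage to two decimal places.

11.77%

P = C/r ⇒ r = C/P = $449,000.00/$3,814,779.98 = 0.117700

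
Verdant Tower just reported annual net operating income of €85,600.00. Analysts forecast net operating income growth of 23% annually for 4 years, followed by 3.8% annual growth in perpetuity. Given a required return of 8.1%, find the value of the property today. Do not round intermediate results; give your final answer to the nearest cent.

€3941342.52

D_1 = 105288.00000
D_2 = 129504.24000
D_3 = 159290.21520
D_4 = 195926.96470
Terminal value at year 4: TV = D_4×(1+g_2)/(r−g_2) = 203372.18935/0.043 = 4729585.79894
P_0 = D_1/(1+r)^1 + D_2/(1+r)^2 + D_3/(1+r)^3 + D_4/(1+r)^4 + TV/(1+r)^4
    = 97398.70490 + 110823.68828 + 126099.10877 + 143480.02201 + 3463540.99640 = 3941342.52036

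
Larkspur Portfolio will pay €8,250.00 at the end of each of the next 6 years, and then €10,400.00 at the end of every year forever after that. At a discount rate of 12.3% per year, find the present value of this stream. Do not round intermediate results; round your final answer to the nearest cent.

€75787.92

PV of 6-year annuity: €8,250.00 × [1 − (1+0.123)^−6] / 0.123 = 33632.86037
Perpetuity value at year 6: €10,400.00 / 0.123 = 84552.84553
PV of perpetuity: 84552.84553 / (1+0.123)^6 = 42155.05791
Total PV = 33632.86037 + 42155.05791 = 75787.91828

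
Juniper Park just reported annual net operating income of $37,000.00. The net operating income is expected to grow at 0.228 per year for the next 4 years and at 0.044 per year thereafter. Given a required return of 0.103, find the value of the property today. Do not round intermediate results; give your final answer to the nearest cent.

D_1 = 45436.00000
D_2 = 55795.40800
D_3 = 68516.76102
D_4 = 84138.58254
Terminal value at year 4: TV = D_4×(1+g_2)/(r−g_2) = 87840.68017/0.059 = 1488825.08761
P_0 = D_1/(1+r)^1 + D_2/(1+r)^2 + D_3/(1+r)^3 + D_4/(1+r)^4 + TV/(1+r)^4
    = 41193.10970 + 45861.41316 + 51058.76279 + 56845.11397 + 1005869.47427 = 1200827.87389

$1200827.87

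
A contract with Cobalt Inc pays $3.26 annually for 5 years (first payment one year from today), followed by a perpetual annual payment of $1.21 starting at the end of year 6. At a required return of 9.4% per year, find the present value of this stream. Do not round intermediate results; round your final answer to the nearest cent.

$20.76

PV of 5-year annuity: $3.26 × [1 − (1+0.094)^−5] / 0.094 = 12.54974
Perpetuity value at year 5: $1.21 / 0.094 = 12.87234
PV of perpetuity: 12.87234 / (1+0.094)^5 = 8.21431
Total PV = 12.54974 + 8.21431 = 20.76405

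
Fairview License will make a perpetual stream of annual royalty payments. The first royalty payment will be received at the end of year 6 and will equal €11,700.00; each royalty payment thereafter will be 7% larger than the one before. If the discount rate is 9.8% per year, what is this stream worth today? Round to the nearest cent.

€261828.03

Value at end of year 5: C₁ / (r − g) = €11,700.00 / (0.098 − 0.07) = €417,857.1429
Discount to today: PV = €417,857.1429 / (1 + 0.098)^5 = €417,857.1429 / 1.595922 = €261,828.03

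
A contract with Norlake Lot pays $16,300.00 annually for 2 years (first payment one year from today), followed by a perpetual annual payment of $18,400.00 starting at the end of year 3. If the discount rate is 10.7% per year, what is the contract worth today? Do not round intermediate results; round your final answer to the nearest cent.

$168351.94

PV of 2-year annuity: $16,300.00 × [1 − (1+0.107)^−2] / 0.107 = 28025.72771
Perpetuity value at year 2: $18,400.00 / 0.107 = 171962.61682
PV of perpetuity: 171962.61682 / (1+0.107)^2 = 140326.21253
Total PV = 28025.72771 + 140326.21253 = 168351.94025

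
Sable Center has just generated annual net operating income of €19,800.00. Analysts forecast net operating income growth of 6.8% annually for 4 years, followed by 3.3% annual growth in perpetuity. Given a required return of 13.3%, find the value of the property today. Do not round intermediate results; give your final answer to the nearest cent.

D_1 = 21146.40000
D_2 = 22584.35520
D_3 = 24120.09135
D_4 = 25760.25757
Terminal value at year 4: TV = D_4×(1+g_2)/(r−g_2) = 26610.34607/0.1 = 266103.46065
P_0 = D_1/(1+r)^1 + D_2/(1+r)^2 + D_3/(1+r)^3 + D_4/(1+r)^4 + TV/(1+r)^4
    = 18664.07767 + 17593.32299 + 16583.99731 + 15632.57646 + 161484.51485 = 229958.48929

€229958.49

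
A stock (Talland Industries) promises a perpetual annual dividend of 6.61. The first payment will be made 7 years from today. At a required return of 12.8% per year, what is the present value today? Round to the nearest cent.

Value at end of year 6: C / r = 6.61 / 0.128 = 51.6406
Discount to today: PV = 51.6406 / (1 + 0.128)^6 = 51.6406 / 2.059940 = 25.07

25.07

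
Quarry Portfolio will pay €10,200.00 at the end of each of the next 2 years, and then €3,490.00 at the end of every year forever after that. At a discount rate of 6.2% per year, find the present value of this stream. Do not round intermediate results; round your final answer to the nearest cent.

€68557.99

PV of 2-year annuity: €10,200.00 × [1 − (1+0.062)^−2] / 0.062 = 18648.32370
Perpetuity value at year 2: €3,490.00 / 0.062 = 56290.32258
PV of perpetuity: 56290.32258 / (1+0.062)^2 = 49909.67065
Total PV = 18648.32370 + 49909.67065 = 68557.99435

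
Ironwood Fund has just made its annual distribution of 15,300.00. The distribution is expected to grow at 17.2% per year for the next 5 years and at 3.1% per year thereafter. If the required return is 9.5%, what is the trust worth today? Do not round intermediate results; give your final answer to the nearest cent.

440441.94

D_1 = 17931.60000
D_2 = 21015.83520
D_3 = 24630.55885
D_4 = 28867.01498
D_5 = 33832.14155
Terminal value at year 5: TV = D_5×(1+g_2)/(r−g_2) = 34880.93794/0.064 = 545014.65534
P_0 = D_1/(1+r)^1 + D_2/(1+r)^2 + D_3/(1+r)^3 + D_4/(1+r)^4 + D_5/(1+r)^5 + TV/(1+r)^5
    = 16375.89041 + 17527.43704 + 18759.96001 + 20079.15355 + 21491.11229 + 346208.38705 = 440441.94036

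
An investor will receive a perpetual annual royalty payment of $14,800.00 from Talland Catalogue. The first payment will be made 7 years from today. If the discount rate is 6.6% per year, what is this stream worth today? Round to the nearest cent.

$152818.01

Value at end of year 6: C / r = $14,800.00 / 0.066 = $224,242.4242
Discount to today: PV = $224,242.4242 / (1 + 0.066)^6 = $224,242.4242 / 1.467382 = $152,818.01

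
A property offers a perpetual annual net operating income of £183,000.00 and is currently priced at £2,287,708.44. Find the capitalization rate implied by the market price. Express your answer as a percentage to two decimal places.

8.00%

P = C/r ⇒ r = C/P = £183,000.00/£2,287,708.44 = 0.079993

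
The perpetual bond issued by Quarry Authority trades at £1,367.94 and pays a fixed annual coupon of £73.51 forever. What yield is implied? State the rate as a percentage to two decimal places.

5.37%

P = C/r ⇒ r = C/P = £73.51/£1,367.94 = 0.053738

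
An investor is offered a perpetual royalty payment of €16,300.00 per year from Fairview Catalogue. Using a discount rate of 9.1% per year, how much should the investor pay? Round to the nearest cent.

€179120.88

Level perpetuity: PV = C / r = €16,300.00 / 0.091 = €179,120.88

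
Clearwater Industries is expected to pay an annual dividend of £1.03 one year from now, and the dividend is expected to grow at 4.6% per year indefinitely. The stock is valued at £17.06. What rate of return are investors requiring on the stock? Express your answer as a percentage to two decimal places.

P = D₁/(r − g) ⇒ r = D₁/P + g = £1.0300/£17.06 + 0.046 = 0.060375 + 0.046 = 0.106375

10.64%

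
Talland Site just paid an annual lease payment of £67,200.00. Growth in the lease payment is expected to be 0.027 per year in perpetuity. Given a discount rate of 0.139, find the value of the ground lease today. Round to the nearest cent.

D₁ = D₀ × (1 + g) = £67,200.00 × 1.027 = £69,014.4000
Growing perpetuity: P = D₁ / (r − g) = £69,014.4000 / (0.139 − 0.027) = £616,200.00

£616200.00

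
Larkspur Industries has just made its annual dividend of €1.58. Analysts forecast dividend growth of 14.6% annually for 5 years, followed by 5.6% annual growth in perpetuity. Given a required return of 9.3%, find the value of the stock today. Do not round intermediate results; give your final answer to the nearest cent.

D_1 = 1.81068
D_2 = 2.07504
D_3 = 2.37800
D_4 = 2.72518
D_5 = 3.12306
Terminal value at year 5: TV = D_5×(1+g_2)/(r−g_2) = 3.29795/0.037 = 89.13379
P_0 = D_1/(1+r)^1 + D_2/(1+r)^2 + D_3/(1+r)^3 + D_4/(1+r)^4 + D_5/(1+r)^5 + TV/(1+r)^5
    = 1.65661 + 1.73694 + 1.82117 + 1.90948 + 2.00207 + 57.14017 = 66.26645

€66.27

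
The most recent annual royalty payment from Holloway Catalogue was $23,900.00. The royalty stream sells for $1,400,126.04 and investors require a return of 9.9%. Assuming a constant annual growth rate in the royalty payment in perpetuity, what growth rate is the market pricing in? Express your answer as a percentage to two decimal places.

8.06%

P = D₀(1+g)/(r−g) ⇒ P(r−g) = D₀(1+g) ⇒ g(P+D₀) = P·r − D₀
g = (P·r − D₀)/(P + D₀) = ($1,400,126.04×0.099 − $23,900.00) / ($1,400,126.04 + $23,900.00) = 0.080555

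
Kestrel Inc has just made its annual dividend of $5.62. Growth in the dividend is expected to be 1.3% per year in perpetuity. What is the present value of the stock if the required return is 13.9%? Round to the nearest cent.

D₁ = D₀ × (1 + g) = $5.62 × 1.013 = $5.6931
Growing perpetuity: P = D₁ / (r − g) = $5.6931 / (0.139 − 0.013) = $45.18

$45.18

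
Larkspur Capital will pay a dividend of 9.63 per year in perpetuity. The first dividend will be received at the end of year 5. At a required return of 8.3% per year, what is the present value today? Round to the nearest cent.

84.34

Value at end of year 4: C / r = 9.63 / 0.083 = 116.0241
Discount to today: PV = 116.0241 / (1 + 0.083)^4 = 116.0241 / 1.375669 = 84.34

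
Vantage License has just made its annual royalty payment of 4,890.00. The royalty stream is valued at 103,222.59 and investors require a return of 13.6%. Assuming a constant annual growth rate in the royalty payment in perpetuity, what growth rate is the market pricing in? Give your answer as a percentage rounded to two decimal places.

P = D₀(1+g)/(r−g) ⇒ P(r−g) = D₀(1+g) ⇒ g(P+D₀) = P·r − D₀
g = (P·r − D₀)/(P + D₀) = (103,222.59×0.136 − 4,890.00) / (103,222.59 + 4,890.00) = 0.084618

8.46%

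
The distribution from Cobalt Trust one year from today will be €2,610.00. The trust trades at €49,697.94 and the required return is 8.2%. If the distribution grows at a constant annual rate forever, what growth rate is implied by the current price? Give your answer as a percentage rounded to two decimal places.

2.95%

P = D₁/(r−g) ⇒ g = r − D₁/P = 0.082 − €2,610.00/€49,697.94 = 0.029483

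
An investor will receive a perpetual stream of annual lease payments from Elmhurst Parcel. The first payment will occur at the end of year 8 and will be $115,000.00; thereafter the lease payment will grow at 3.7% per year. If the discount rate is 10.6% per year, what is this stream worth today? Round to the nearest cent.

$823309.00

Value at end of year 7: C₁ / (r − g) = $115,000.00 / (0.106 − 0.037) = $1,666,666.6667
Discount to today: PV = $1,666,666.6667 / (1 + 0.106)^7 = $1,666,666.6667 / 2.024351 = $823,309.00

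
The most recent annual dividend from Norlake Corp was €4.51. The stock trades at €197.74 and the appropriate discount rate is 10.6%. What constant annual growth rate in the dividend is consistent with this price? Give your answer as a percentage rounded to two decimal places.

P = D₀(1+g)/(r−g) ⇒ P(r−g) = D₀(1+g) ⇒ g(P+D₀) = P·r − D₀
g = (P·r − D₀)/(P + D₀) = (€197.74×0.106 − €4.51) / (€197.74 + €4.51) = 0.081337

8.13%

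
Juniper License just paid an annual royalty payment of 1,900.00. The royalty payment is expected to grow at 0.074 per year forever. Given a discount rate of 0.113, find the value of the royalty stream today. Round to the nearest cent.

52323.08

D₁ = D₀ × (1 + g) = 1,900.00 × 1.074 = 2,040.6000
Growing perpetuity: P = D₁ / (r − g) = 2,040.6000 / (0.113 − 0.074) = 52,323.08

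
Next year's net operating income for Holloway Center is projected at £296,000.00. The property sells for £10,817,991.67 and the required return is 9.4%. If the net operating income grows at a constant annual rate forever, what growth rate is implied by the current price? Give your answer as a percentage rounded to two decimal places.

P = D₁/(r−g) ⇒ g = r − D₁/P = 0.094 − £296,000.00/£10,817,991.67 = 0.066638

6.66%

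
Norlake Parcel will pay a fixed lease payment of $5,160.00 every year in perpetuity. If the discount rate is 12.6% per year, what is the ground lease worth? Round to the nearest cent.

$40952.38

Level perpetuity: PV = C / r = $5,160.00 / 0.126 = $40,952.38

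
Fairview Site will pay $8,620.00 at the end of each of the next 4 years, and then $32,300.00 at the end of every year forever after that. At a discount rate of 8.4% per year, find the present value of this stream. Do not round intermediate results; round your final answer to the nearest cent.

PV of 4-year annuity: $8,620.00 × [1 − (1+0.084)^−4] / 0.084 = 28298.16631
Perpetuity value at year 4: $32,300.00 / 0.084 = 384523.80952
PV of perpetuity: 384523.80952 / (1+0.084)^4 = 278487.75711
Total PV = 28298.16631 + 278487.75711 = 306785.92342

$306785.92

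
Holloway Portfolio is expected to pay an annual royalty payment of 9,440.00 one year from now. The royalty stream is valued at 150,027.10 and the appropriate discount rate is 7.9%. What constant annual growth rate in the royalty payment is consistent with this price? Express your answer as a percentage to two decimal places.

1.61%

P = D₁/(r−g) ⇒ g = r − D₁/P = 0.079 − 9,440.00/150,027.10 = 0.016078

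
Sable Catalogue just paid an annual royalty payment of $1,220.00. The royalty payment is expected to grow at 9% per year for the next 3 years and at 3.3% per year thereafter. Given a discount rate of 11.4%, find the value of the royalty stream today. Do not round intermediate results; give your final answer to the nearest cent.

D_1 = 1329.80000
D_2 = 1449.48200
D_3 = 1579.93538
Terminal value at year 3: TV = D_3×(1+g_2)/(r−g_2) = 1632.07325/0.081 = 20149.05244
P_0 = D_1/(1+r)^1 + D_2/(1+r)^2 + D_3/(1+r)^3 + TV/(1+r)^3
    = 1193.71634 + 1167.99893 + 1142.83558 + 14574.68089 = 18079.23173

$18079.23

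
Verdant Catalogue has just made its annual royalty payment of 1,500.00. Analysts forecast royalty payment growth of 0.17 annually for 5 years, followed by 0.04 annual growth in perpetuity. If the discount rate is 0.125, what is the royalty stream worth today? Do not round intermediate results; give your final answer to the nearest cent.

30778.62

D_1 = 1755.00000
D_2 = 2053.35000
D_3 = 2402.41950
D_4 = 2810.83081
D_5 = 3288.67205
Terminal value at year 5: TV = D_5×(1+g_2)/(r−g_2) = 3420.21894/0.085 = 40237.86983
P_0 = D_1/(1+r)^1 + D_2/(1+r)^2 + D_3/(1+r)^3 + D_4/(1+r)^4 + D_5/(1+r)^5 + TV/(1+r)^5
    = 1560.00000 + 1622.40000 + 1687.29600 + 1754.78784 + 1824.97935 + 22329.15915 = 30778.62234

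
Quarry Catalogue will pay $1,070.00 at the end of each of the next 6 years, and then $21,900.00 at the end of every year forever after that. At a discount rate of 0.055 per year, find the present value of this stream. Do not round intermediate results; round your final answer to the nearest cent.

PV of 6-year annuity: $1,070.00 × [1 − (1+0.055)^−6] / 0.055 = 5345.21743
Perpetuity value at year 6: $21,900.00 / 0.055 = 398181.81818
PV of perpetuity: 398181.81818 / (1+0.055)^6 = 288779.70442
Total PV = 5345.21743 + 288779.70442 = 294124.92185

$294124.92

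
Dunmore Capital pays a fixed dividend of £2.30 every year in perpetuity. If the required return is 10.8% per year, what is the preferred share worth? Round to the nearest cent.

£21.30

Level perpetuity: PV = C / r = £2.30 / 0.108 = £21.30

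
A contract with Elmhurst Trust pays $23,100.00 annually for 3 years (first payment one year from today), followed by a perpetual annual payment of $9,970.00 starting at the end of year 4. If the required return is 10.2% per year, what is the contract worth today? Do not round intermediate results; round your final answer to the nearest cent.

PV of 3-year annuity: $23,100.00 × [1 − (1+0.102)^−3] / 0.102 = 57244.61339
Perpetuity value at year 3: $9,970.00 / 0.102 = 97745.09804
PV of perpetuity: 97745.09804 / (1+0.102)^3 = 73038.22378
Total PV = 57244.61339 + 73038.22378 = 130282.83716

$130282.84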